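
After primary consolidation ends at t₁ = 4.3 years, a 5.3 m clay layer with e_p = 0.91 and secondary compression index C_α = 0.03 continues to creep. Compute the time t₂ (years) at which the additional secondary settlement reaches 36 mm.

t₂ ≈ 11.6 years

S_s = C_α·H/(1+e_p)·log₁₀(t₂/t₁) ⇒ log₁₀(t₂/t₁) = S_s·(1+e_p)/(C_α·H).
log₁₀(t₂/t₁) = 0.036 × (1+0.91) / (0.03×5.3) = 0.4325
t₂ = t₁ × 10^0.4325 = 4.3 × 2.707 = 11.64 years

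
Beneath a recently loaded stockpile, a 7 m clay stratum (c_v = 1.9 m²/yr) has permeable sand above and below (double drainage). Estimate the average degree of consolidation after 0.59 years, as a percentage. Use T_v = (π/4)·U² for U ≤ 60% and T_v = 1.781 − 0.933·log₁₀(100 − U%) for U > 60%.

Drainage path length: H_d = H/2 = 3.5 m (double drainage).
T_v = c_v·t/H_d² = 1.9×0.59/3.5² = 0.09151.
T_v = 0.09151 corresponds to the U ≤ 60% branch:
U = √(4T_v/π) = 0.3413

U ≈ 34.1 %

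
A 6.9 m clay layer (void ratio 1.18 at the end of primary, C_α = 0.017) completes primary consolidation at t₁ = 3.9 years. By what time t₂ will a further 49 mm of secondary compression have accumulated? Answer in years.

S_s = C_α·H/(1+e_p)·log₁₀(t₂/t₁) ⇒ log₁₀(t₂/t₁) = S_s·(1+e_p)/(C_α·H).
log₁₀(t₂/t₁) = 0.049 × (1+1.18) / (0.017×6.9) = 0.9107
t₂ = t₁ × 10^0.9107 = 3.9 × 8.141 = 31.75 years

t₂ ≈ 31.7 years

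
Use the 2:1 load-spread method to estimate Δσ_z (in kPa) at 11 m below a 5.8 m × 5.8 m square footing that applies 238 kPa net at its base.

By the 2:1 method the load spreads at 1 horizontal : 2 vertical, so at depth z the loaded area has grown by z in each plan dimension:
Δσ = qBL/((B+z)(L+z)) = 238×5.8×5.8/((5.8+11)(5.8+11)) = 28.367 kPa

Δσ_z ≈ 28.4 kPa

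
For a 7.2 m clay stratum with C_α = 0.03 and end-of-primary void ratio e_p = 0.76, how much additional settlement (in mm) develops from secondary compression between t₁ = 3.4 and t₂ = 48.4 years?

Secondary compression: S_s = C_α·H/(1+e_p)·log₁₀(t₂/t₁)
S_s = 0.03×7.2/(1+0.76)×log₁₀(48.4/3.4)
    = 0.1227 × 1.153 = 0.1415 m

S_s ≈ 142 mm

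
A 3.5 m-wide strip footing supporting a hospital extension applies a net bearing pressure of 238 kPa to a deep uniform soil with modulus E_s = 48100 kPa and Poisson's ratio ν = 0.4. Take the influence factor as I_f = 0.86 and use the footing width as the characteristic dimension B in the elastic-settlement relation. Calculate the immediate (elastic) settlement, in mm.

S_e ≈ 12.5 mm

Immediate (elastic) settlement: S_e = q·B·(1−ν²)/E_s · I_f.
S_e = 238 × 3.5 × (1 − 0.4²) / 48100 × 0.86
    = 238 × 3.5 × 0.84 / 48100 × 0.86
    = 0.01251 m = 12.51 mm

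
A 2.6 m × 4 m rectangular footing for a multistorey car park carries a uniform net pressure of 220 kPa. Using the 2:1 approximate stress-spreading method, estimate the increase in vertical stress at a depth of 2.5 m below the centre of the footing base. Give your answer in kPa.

By the 2:1 method the load spreads at 1 horizontal : 2 vertical, so at depth z the loaded area has grown by z in each plan dimension:
Δσ = qBL/((B+z)(L+z)) = 220×2.6×4/((2.6+2.5)(4+2.5)) = 69.02 kPa

Δσ_z ≈ 69 kPa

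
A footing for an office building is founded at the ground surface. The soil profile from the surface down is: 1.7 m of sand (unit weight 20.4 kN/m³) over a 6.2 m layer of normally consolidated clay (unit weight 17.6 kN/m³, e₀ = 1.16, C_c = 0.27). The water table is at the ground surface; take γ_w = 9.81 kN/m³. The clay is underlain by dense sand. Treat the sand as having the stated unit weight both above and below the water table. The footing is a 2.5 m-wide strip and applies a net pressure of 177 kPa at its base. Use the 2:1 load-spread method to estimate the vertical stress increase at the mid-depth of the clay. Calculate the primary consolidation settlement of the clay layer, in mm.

S_c ≈ 300 mm

Mid-depth of clay below the ground surface: z = 1.7 + 6.2/2 = 4.8 m.
Total vertical stress at mid-clay: σ_v = 20.4×1.7 + 17.6×3.1 = 89.24 kPa.
Pore pressure: u = 9.81×(4.8 − 0) = 47.088 kPa.
Initial effective stress: σ'_0 = σ_v − u = 89.24 − 47.088 = 42.152 kPa.
Stress increase at mid-clay by the 2:1 spreading method:
Δσ = qB/(B+z) = 177×2.5/(2.5+4.8) = 60.616 kPa
Final effective stress: σ'_f = σ'_0 + Δσ = 42.152 + 60.616 = 102.77 kPa.
Normally consolidated clay, so the full stress increment lies on the virgin compression line:
S_c = C_c·H/(1+e₀)·log₁₀(σ'_f/σ'_0) = 0.27×6.2/(1+1.16)×log₁₀(102.77/42.152)
    = 0.775 × 0.38705 = 0.3 m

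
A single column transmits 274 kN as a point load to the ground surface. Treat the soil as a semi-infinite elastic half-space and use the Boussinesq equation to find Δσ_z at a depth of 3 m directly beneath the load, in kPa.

Δσ_z ≈ 14.5 kPa

Boussinesq vertical stress below a point load on an elastic half-space:
Δσ_z = 3P/(2πz²) · [1 + (r/z)²]^(−5/2)
r/z = 0/3 = 0; [1+(r/z)²]^(−5/2) = 1.
Δσ_z = 3×274/(2π×3²) × 1 = 14.536 × 1 = 14.54 kPa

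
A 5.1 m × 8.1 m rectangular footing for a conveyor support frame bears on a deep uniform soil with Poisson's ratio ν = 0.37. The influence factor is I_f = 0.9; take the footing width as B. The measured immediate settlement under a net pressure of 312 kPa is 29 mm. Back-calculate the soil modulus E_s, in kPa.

S_e = q·B·(1−ν²)/E_s · I_f  ⇒  E_s = q·B·(1−ν²)·I_f / S_e.
E_s = 312 × 5.1 × 0.8631 × 0.9 / 0.029 = 42620 kPa

E_s ≈ 42600 kPa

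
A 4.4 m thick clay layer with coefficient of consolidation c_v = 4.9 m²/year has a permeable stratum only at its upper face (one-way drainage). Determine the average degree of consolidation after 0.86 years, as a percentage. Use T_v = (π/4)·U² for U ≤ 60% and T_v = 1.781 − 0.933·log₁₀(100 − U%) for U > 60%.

U ≈ 52.6 %

Drainage path length: H_d = H = 4.4 m (single drainage).
T_v = c_v·t/H_d² = 4.9×0.86/4.4² = 0.21767.
T_v = 0.21767 corresponds to the U ≤ 60% branch:
U = √(4T_v/π) = 0.5264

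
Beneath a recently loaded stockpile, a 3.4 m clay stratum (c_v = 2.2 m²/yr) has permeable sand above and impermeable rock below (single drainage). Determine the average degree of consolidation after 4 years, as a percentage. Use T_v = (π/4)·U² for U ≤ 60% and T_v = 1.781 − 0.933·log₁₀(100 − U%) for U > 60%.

U ≈ 87.6 %

Drainage path length: H_d = H = 3.4 m (single drainage).
T_v = c_v·t/H_d² = 2.2×4/3.4² = 0.76125.
T_v = 0.76125 corresponds to the U > 60% branch:
U = 1 − 10^((1.781 − T_v)/0.933)/100 = 0.8761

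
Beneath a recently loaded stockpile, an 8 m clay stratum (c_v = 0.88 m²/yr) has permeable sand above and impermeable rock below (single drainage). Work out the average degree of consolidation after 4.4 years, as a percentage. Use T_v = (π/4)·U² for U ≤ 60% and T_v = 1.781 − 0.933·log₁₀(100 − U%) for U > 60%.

U ≈ 27.8 %

Drainage path length: H_d = H = 8 m (single drainage).
T_v = c_v·t/H_d² = 0.88×4.4/8² = 0.0605.
T_v = 0.0605 corresponds to the U ≤ 60% branch:
U = √(4T_v/π) = 0.2775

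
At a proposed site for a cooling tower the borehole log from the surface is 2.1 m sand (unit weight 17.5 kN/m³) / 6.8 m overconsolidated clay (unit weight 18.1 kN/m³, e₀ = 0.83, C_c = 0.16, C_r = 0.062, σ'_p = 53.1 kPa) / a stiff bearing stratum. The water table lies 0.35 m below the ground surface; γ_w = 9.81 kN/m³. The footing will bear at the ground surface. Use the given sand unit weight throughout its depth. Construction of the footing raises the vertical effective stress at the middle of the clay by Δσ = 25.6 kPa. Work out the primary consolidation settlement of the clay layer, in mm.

S_c ≈ 94.1 mm

Mid-depth of clay below the ground surface: z = 2.1 + 6.8/2 = 5.5 m.
Total vertical stress at mid-clay: σ_v = 17.5×2.1 + 18.1×3.4 = 98.29 kPa.
Pore pressure: u = 9.81×(5.5 − 0.35) = 50.522 kPa.
Initial effective stress: σ'_0 = σ_v − u = 98.29 − 50.522 = 47.768 kPa.
Final effective stress: σ'_f = 47.768 + 25.6 = 73.368 kPa.
σ'_f = 73.368 > σ'_p = 53.1 kPa, so the stress path crosses the preconsolidation pressure — recompression up to σ'_p, then virgin compression beyond:
S_c = H/(1+e₀)·[C_r·log₁₀(σ'_p/σ'_0) + C_c·log₁₀(σ'_f/σ'_p)]
    = 6.8/1.83 × [0.062×log₁₀(53.1/47.768) + 0.16×log₁₀(73.368/53.1)]
    = 3.7158 × [0.0028494 + 0.022466] = 0.09407 m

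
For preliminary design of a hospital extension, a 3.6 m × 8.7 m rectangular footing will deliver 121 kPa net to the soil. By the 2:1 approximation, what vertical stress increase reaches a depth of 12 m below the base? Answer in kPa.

By the 2:1 method the load spreads at 1 horizontal : 2 vertical, so at depth z the loaded area has grown by z in each plan dimension:
Δσ = qBL/((B+z)(L+z)) = 121×3.6×8.7/((3.6+12)(8.7+12)) = 11.736 kPa

Δσ_z ≈ 11.7 kPa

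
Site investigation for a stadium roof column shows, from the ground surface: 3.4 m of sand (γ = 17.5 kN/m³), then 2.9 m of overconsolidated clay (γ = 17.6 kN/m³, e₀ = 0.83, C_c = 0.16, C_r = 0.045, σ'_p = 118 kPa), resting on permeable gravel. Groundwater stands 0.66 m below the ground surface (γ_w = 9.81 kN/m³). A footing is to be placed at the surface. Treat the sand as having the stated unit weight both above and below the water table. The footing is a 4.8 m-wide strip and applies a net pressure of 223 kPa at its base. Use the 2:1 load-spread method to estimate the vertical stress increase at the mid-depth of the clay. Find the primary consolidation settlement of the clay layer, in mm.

S_c ≈ 60.5 mm

Mid-depth of clay below the ground surface: z = 3.4 + 2.9/2 = 4.85 m.
Total vertical stress at mid-clay: σ_v = 17.5×3.4 + 17.6×1.45 = 85.02 kPa.
Pore pressure: u = 9.81×(4.85 − 0.66) = 41.104 kPa.
Initial effective stress: σ'_0 = σ_v − u = 85.02 − 41.104 = 43.916 kPa.
Stress increase at mid-clay by the 2:1 spreading method:
Δσ = qB/(B+z) = 223×4.8/(4.8+4.85) = 110.92 kPa
Final effective stress: σ'_f = 43.916 + 110.92 = 154.84 kPa.
σ'_f = 154.84 > σ'_p = 118 kPa, so the stress path crosses the preconsolidation pressure — recompression up to σ'_p, then virgin compression beyond:
S_c = H/(1+e₀)·[C_r·log₁₀(σ'_p/σ'_0) + C_c·log₁₀(σ'_f/σ'_p)]
    = 2.9/1.83 × [0.045×log₁₀(118/43.916) + 0.16×log₁₀(154.84/118)]
    = 1.5847 × [0.019317 + 0.01888] = 0.06053 m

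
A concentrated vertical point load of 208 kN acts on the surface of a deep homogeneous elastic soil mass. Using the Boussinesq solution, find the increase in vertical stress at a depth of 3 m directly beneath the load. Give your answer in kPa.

Δσ_z ≈ 11 kPa

Boussinesq vertical stress below a point load on an elastic half-space:
Δσ_z = 3P/(2πz²) · [1 + (r/z)²]^(−5/2)
r/z = 0/3 = 0; [1+(r/z)²]^(−5/2) = 1.
Δσ_z = 3×208/(2π×3²) × 1 = 11.035 × 1 = 11.04 kPa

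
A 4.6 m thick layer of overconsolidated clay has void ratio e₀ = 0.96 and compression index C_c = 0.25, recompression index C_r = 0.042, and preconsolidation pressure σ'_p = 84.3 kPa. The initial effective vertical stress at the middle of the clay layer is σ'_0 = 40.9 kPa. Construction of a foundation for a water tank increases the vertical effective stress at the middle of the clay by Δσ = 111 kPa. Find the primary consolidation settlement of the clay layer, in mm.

S_c ≈ 181 mm

Final effective stress: σ'_f = 40.9 + 111 = 151.9 kPa.
σ'_f = 151.9 > σ'_p = 84.3 kPa, so the stress path crosses the preconsolidation pressure — recompression up to σ'_p, then virgin compression beyond:
S_c = H/(1+e₀)·[C_r·log₁₀(σ'_p/σ'_0) + C_c·log₁₀(σ'_f/σ'_p)]
    = 4.6/1.96 × [0.042×log₁₀(84.3/40.9) + 0.25×log₁₀(151.9/84.3)]
    = 2.3469 × [0.013192 + 0.063933] = 0.181 m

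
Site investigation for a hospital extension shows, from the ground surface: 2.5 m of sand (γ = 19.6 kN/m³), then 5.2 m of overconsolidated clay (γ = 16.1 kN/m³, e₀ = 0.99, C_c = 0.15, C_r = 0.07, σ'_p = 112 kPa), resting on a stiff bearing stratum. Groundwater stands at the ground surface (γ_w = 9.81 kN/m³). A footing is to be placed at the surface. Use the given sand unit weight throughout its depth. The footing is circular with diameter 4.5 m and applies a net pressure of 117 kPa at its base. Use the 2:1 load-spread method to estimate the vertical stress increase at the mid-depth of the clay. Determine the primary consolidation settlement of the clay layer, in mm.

Mid-depth of clay below the ground surface: z = 2.5 + 5.2/2 = 5.1 m.
Total vertical stress at mid-clay: σ_v = 19.6×2.5 + 16.1×2.6 = 90.86 kPa.
Pore pressure: u = 9.81×(5.1 − 0) = 50.031 kPa.
Initial effective stress: σ'_0 = σ_v − u = 90.86 − 50.031 = 40.829 kPa.
Stress increase at mid-clay by the 2:1 spreading method:
Δσ ≈ qD²/(D+z)² = 117×4.5²/(4.5+5.1)² = 25.708 kPa
Final effective stress: σ'_f = 40.829 + 25.708 = 66.537 kPa.
σ'_f = 66.537 ≤ σ'_p = 112 kPa, so the clay remains overconsolidated and only the recompression index applies:
S_c = C_r·H/(1+e₀)·log₁₀(σ'_f/σ'_0) = 0.07×5.2/1.99×log₁₀(66.537/40.829)
    = 0.18292 × 0.21209 = 0.03879 m

S_c ≈ 38.8 mm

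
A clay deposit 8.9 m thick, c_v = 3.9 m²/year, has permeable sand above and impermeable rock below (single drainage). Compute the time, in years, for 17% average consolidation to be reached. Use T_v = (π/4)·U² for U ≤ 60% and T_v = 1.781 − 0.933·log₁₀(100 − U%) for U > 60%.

t ≈ 0.461 years

Drainage path length: H_d = H = 8.9 m (single drainage).
U ≤ 60%: T_v = (π/4)·U² = (π/4)×0.17² = 0.022698.
t = T_v·H_d²/c_v = 0.022698×8.9²/3.9 = 0.461 years.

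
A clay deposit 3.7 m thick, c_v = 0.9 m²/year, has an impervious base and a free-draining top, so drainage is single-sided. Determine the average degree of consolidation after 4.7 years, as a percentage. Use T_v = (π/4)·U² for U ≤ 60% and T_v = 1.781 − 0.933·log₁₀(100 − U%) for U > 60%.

U ≈ 62.2 %

Drainage path length: H_d = H = 3.7 m (single drainage).
T_v = c_v·t/H_d² = 0.9×4.7/3.7² = 0.30898.
T_v = 0.30898 corresponds to the U > 60% branch:
U = 1 − 10^((1.781 − T_v)/0.933)/100 = 0.6218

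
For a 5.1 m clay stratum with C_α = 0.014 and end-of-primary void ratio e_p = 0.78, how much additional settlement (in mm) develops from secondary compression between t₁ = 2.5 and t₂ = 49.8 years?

S_s ≈ 52.1 mm

Secondary compression: S_s = C_α·H/(1+e_p)·log₁₀(t₂/t₁)
S_s = 0.014×5.1/(1+0.78)×log₁₀(49.8/2.5)
    = 0.04011 × 1.299 = 0.05212 m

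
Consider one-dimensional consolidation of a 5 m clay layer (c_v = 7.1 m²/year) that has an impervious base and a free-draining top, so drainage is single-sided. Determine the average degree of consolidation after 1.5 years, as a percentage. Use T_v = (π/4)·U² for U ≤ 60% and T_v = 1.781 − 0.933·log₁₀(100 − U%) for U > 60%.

U ≈ 71.7 %

Drainage path length: H_d = H = 5 m (single drainage).
T_v = c_v·t/H_d² = 7.1×1.5/5² = 0.426.
T_v = 0.426 corresponds to the U > 60% branch:
U = 1 − 10^((1.781 − T_v)/0.933)/100 = 0.7167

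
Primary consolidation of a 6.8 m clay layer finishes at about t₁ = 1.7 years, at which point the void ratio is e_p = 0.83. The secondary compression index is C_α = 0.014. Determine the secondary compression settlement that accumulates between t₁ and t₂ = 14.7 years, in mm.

S_s ≈ 48.7 mm

Secondary compression: S_s = C_α·H/(1+e_p)·log₁₀(t₂/t₁)
S_s = 0.014×6.8/(1+0.83)×log₁₀(14.7/1.7)
    = 0.05202 × 0.9369 = 0.04874 m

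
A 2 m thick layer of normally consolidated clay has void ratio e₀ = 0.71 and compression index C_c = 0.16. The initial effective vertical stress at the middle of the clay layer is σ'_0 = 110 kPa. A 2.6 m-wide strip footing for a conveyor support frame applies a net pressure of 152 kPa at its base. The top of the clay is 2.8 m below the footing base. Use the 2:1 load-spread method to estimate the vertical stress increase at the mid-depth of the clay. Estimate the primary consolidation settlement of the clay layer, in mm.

S_c ≈ 36.2 mm

Mid-depth of clay below the footing base: z = 2.8 + 2/2 = 3.8 m.
Stress increase at mid-clay by the 2:1 spreading method:
Δσ = qB/(B+z) = 152×2.6/(2.6+3.8) = 61.75 kPa
Final effective stress: σ'_f = σ'_0 + Δσ = 110 + 61.75 = 171.75 kPa.
Normally consolidated clay, so the full stress increment lies on the virgin compression line:
S_c = C_c·H/(1+e₀)·log₁₀(σ'_f/σ'_0) = 0.16×2/(1+0.71)×log₁₀(171.75/110)
    = 0.18713 × 0.1935 = 0.03621 m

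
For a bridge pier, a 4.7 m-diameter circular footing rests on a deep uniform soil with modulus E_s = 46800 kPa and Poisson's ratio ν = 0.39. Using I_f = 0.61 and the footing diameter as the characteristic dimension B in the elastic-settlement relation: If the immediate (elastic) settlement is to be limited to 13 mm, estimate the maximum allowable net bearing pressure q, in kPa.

q ≈ 250 kPa

S_e = q·B·(1−ν²)/E_s · I_f  ⇒  q = S_e·E_s / (B·(1−ν²)·I_f).
q = 0.013 × 46800 / (4.7 × 0.8479 × 0.61) = 250.3 kPa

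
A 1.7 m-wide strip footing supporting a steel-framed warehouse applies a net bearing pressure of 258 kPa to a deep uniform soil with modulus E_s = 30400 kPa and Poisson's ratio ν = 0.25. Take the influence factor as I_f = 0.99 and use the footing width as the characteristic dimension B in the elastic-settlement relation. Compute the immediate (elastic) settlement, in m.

Immediate (elastic) settlement: S_e = q·B·(1−ν²)/E_s · I_f.
S_e = 258 × 1.7 × (1 − 0.25²) / 30400 × 0.99
    = 258 × 1.7 × 0.9375 / 30400 × 0.99
    = 0.01339 m

S_e ≈ 0.0134 m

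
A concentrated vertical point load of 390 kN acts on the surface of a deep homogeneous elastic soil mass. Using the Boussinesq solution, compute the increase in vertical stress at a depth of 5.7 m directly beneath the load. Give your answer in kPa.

Δσ_z ≈ 5.73 kPa

Boussinesq vertical stress below a point load on an elastic half-space:
Δσ_z = 3P/(2πz²) · [1 + (r/z)²]^(−5/2)
r/z = 0/5.7 = 0; [1+(r/z)²]^(−5/2) = 1.
Δσ_z = 3×390/(2π×5.7²) × 1 = 5.7313 × 1 = 5.731 kPa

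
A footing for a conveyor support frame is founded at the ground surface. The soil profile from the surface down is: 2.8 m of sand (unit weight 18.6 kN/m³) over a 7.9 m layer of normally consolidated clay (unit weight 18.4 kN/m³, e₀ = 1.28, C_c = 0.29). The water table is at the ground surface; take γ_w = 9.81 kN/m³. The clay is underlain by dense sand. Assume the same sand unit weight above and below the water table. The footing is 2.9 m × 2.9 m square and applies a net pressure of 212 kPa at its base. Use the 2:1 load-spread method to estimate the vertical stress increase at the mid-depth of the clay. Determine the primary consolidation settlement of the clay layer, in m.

S_c ≈ 0.123 m

Mid-depth of clay below the ground surface: z = 2.8 + 7.9/2 = 6.75 m.
Total vertical stress at mid-clay: σ_v = 18.6×2.8 + 18.4×3.95 = 124.76 kPa.
Pore pressure: u = 9.81×(6.75 − 0) = 66.218 kPa.
Initial effective stress: σ'_0 = σ_v − u = 124.76 − 66.218 = 58.542 kPa.
Stress increase at mid-clay by the 2:1 spreading method:
Δσ = qBL/((B+z)(L+z)) = 212×2.9×2.9/((2.9+6.75)(2.9+6.75)) = 19.146 kPa
Final effective stress: σ'_f = σ'_0 + Δσ = 58.542 + 19.146 = 77.688 kPa.
Normally consolidated clay, so the full stress increment lies on the virgin compression line:
S_c = C_c·H/(1+e₀)·log₁₀(σ'_f/σ'_0) = 0.29×7.9/(1+1.28)×log₁₀(77.688/58.542)
    = 1.0048 × 0.12289 = 0.1235 m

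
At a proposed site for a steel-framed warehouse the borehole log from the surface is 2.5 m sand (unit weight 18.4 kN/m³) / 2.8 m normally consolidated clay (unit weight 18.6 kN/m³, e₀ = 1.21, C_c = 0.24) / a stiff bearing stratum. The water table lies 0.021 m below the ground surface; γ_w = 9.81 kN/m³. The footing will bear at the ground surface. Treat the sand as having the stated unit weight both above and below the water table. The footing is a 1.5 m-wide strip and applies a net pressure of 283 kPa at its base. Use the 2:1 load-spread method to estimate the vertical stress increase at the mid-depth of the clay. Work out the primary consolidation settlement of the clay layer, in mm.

Mid-depth of clay below the ground surface: z = 2.5 + 2.8/2 = 3.9 m.
Total vertical stress at mid-clay: σ_v = 18.4×2.5 + 18.6×1.4 = 72.04 kPa.
Pore pressure: u = 9.81×(3.9 − 0.021) = 38.053 kPa.
Initial effective stress: σ'_0 = σ_v − u = 72.04 − 38.053 = 33.987 kPa.
Stress increase at mid-clay by the 2:1 spreading method:
Δσ = qB/(B+z) = 283×1.5/(1.5+3.9) = 78.611 kPa
Final effective stress: σ'_f = σ'_0 + Δσ = 33.987 + 78.611 = 112.6 kPa.
Normally consolidated clay, so the full stress increment lies on the virgin compression line:
S_c = C_c·H/(1+e₀)·log₁₀(σ'_f/σ'_0) = 0.24×2.8/(1+1.21)×log₁₀(112.6/33.987)
    = 0.30407 × 0.52023 = 0.1582 m

S_c ≈ 158 mm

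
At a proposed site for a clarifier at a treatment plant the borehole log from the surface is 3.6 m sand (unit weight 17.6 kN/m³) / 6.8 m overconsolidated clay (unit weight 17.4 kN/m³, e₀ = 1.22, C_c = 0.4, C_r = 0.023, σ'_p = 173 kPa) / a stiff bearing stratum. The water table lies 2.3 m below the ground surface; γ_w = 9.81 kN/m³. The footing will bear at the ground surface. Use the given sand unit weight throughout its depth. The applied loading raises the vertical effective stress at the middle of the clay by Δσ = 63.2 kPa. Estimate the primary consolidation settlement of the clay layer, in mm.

Mid-depth of clay below the ground surface: z = 3.6 + 6.8/2 = 7 m.
Total vertical stress at mid-clay: σ_v = 17.6×3.6 + 17.4×3.4 = 122.52 kPa.
Pore pressure: u = 9.81×(7 − 2.3) = 46.107 kPa.
Initial effective stress: σ'_0 = σ_v − u = 122.52 − 46.107 = 76.413 kPa.
Final effective stress: σ'_f = 76.413 + 63.2 = 139.61 kPa.
σ'_f = 139.61 ≤ σ'_p = 173 kPa, so the clay remains overconsolidated and only the recompression index applies:
S_c = C_r·H/(1+e₀)·log₁₀(σ'_f/σ'_0) = 0.023×6.8/2.22×log₁₀(139.61/76.413)
    = 0.070451 × 0.26175 = 0.01844 m

S_c ≈ 18.4 mm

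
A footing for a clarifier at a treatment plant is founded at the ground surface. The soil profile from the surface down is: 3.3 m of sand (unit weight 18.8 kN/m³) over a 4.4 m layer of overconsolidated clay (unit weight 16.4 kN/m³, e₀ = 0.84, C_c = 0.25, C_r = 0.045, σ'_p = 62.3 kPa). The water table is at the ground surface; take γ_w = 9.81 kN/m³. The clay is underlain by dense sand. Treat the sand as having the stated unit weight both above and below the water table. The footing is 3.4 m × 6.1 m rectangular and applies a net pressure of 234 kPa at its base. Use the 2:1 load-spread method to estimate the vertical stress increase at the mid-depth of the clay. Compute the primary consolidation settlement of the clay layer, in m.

S_c ≈ 0.115 m

Mid-depth of clay below the ground surface: z = 3.3 + 4.4/2 = 5.5 m.
Total vertical stress at mid-clay: σ_v = 18.8×3.3 + 16.4×2.2 = 98.12 kPa.
Pore pressure: u = 9.81×(5.5 − 0) = 53.955 kPa.
Initial effective stress: σ'_0 = σ_v − u = 98.12 − 53.955 = 44.165 kPa.
Stress increase at mid-clay by the 2:1 spreading method:
Δσ = qBL/((B+z)(L+z)) = 234×3.4×6.1/((3.4+5.5)(6.1+5.5)) = 47.009 kPa
Final effective stress: σ'_f = 44.165 + 47.009 = 91.174 kPa.
σ'_f = 91.174 > σ'_p = 62.3 kPa, so the stress path crosses the preconsolidation pressure — recompression up to σ'_p, then virgin compression beyond:
S_c = H/(1+e₀)·[C_r·log₁₀(σ'_p/σ'_0) + C_c·log₁₀(σ'_f/σ'_p)]
    = 4.4/1.84 × [0.045×log₁₀(62.3/44.165) + 0.25×log₁₀(91.174/62.3)]
    = 2.3913 × [0.0067234 + 0.041346] = 0.1149 m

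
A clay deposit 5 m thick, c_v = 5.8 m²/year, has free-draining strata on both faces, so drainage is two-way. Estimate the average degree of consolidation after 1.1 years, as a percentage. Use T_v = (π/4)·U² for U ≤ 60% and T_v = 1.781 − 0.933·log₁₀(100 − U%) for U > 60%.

U ≈ 93.5 %

Drainage path length: H_d = H/2 = 2.5 m (double drainage).
T_v = c_v·t/H_d² = 5.8×1.1/2.5² = 1.0208.
T_v = 1.0208 corresponds to the U > 60% branch:
U = 1 − 10^((1.781 − T_v)/0.933)/100 = 0.9347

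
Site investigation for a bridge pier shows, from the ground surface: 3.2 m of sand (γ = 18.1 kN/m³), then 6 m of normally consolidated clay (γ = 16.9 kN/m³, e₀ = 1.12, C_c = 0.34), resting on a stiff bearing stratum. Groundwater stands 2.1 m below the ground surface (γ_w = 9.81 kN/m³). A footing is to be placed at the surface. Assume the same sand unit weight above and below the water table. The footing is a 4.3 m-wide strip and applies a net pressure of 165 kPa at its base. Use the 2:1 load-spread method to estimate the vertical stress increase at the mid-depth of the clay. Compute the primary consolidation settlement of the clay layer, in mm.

Mid-depth of clay below the ground surface: z = 3.2 + 6/2 = 6.2 m.
Total vertical stress at mid-clay: σ_v = 18.1×3.2 + 16.9×3 = 108.62 kPa.
Pore pressure: u = 9.81×(6.2 − 2.1) = 40.221 kPa.
Initial effective stress: σ'_0 = σ_v − u = 108.62 − 40.221 = 68.399 kPa.
Stress increase at mid-clay by the 2:1 spreading method:
Δσ = qB/(B+z) = 165×4.3/(4.3+6.2) = 67.571 kPa
Final effective stress: σ'_f = σ'_0 + Δσ = 68.399 + 67.571 = 135.97 kPa.
Normally consolidated clay, so the full stress increment lies on the virgin compression line:
S_c = C_c·H/(1+e₀)·log₁₀(σ'_f/σ'_0) = 0.34×6/(1+1.12)×log₁₀(135.97/68.399)
    = 0.96226 × 0.29839 = 0.2871 m

S_c ≈ 287 mm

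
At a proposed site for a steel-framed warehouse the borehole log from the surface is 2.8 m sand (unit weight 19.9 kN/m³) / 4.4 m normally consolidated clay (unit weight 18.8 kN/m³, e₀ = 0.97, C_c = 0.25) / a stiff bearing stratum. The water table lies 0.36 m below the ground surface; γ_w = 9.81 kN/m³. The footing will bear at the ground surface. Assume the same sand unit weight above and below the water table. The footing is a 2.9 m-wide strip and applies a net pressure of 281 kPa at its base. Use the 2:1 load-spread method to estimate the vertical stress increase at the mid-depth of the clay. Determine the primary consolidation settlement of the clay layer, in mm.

S_c ≈ 266 mm

Mid-depth of clay below the ground surface: z = 2.8 + 4.4/2 = 5 m.
Total vertical stress at mid-clay: σ_v = 19.9×2.8 + 18.8×2.2 = 97.08 kPa.
Pore pressure: u = 9.81×(5 − 0.36) = 45.518 kPa.
Initial effective stress: σ'_0 = σ_v − u = 97.08 − 45.518 = 51.562 kPa.
Stress increase at mid-clay by the 2:1 spreading method:
Δσ = qB/(B+z) = 281×2.9/(2.9+5) = 103.15 kPa
Final effective stress: σ'_f = σ'_0 + Δσ = 51.562 + 103.15 = 154.71 kPa.
Normally consolidated clay, so the full stress increment lies on the virgin compression line:
S_c = C_c·H/(1+e₀)·log₁₀(σ'_f/σ'_0) = 0.25×4.4/(1+0.97)×log₁₀(154.71/51.562)
    = 0.55838 × 0.47719 = 0.2665 m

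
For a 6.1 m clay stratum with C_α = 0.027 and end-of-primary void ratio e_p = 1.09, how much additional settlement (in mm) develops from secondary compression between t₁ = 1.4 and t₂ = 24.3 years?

Secondary compression: S_s = C_α·H/(1+e_p)·log₁₀(t₂/t₁)
S_s = 0.027×6.1/(1+1.09)×log₁₀(24.3/1.4)
    = 0.0788 × 1.239 = 0.09768 m

S_s ≈ 97.7 mm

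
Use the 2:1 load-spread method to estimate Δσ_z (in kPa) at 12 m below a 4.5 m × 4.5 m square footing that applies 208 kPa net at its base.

By the 2:1 method the load spreads at 1 horizontal : 2 vertical, so at depth z the loaded area has grown by z in each plan dimension:
Δσ = qBL/((B+z)(L+z)) = 208×4.5×4.5/((4.5+12)(4.5+12)) = 15.471 kPa

Δσ_z ≈ 15.5 kPa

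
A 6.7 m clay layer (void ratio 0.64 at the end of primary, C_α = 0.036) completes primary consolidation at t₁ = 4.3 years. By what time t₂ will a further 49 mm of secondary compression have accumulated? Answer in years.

S_s = C_α·H/(1+e_p)·log₁₀(t₂/t₁) ⇒ log₁₀(t₂/t₁) = S_s·(1+e_p)/(C_α·H).
log₁₀(t₂/t₁) = 0.049 × (1+0.64) / (0.036×6.7) = 0.3332
t₂ = t₁ × 10^0.3332 = 4.3 × 2.154 = 9.261 years

t₂ ≈ 9.26 years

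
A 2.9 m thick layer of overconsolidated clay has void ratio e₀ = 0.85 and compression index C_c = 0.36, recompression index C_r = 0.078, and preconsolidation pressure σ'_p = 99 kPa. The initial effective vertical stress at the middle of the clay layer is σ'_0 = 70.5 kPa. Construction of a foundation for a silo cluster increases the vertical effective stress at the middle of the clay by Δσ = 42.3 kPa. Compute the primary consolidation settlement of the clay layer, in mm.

Final effective stress: σ'_f = 70.5 + 42.3 = 112.8 kPa.
σ'_f = 112.8 > σ'_p = 99 kPa, so the stress path crosses the preconsolidation pressure — recompression up to σ'_p, then virgin compression beyond:
S_c = H/(1+e₀)·[C_r·log₁₀(σ'_p/σ'_0) + C_c·log₁₀(σ'_f/σ'_p)]
    = 2.9/1.85 × [0.078×log₁₀(99/70.5) + 0.36×log₁₀(112.8/99)]
    = 1.5676 × [0.011501 + 0.020403] = 0.05001 m

S_c ≈ 50 mm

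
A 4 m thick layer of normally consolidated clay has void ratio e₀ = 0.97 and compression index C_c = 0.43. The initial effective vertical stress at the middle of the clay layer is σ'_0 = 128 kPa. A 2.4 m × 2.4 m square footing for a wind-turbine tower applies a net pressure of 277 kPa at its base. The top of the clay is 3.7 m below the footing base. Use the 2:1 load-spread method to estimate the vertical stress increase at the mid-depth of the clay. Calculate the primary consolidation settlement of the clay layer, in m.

S_c ≈ 0.066 m

Mid-depth of clay below the footing base: z = 3.7 + 4/2 = 5.7 m.
Stress increase at mid-clay by the 2:1 spreading method:
Δσ = qBL/((B+z)(L+z)) = 277×2.4×2.4/((2.4+5.7)(2.4+5.7)) = 24.318 kPa
Final effective stress: σ'_f = σ'_0 + Δσ = 128 + 24.318 = 152.32 kPa.
Normally consolidated clay, so the full stress increment lies on the virgin compression line:
S_c = C_c·H/(1+e₀)·log₁₀(σ'_f/σ'_0) = 0.43×4/(1+0.97)×log₁₀(152.32/128)
    = 0.8731 × 0.075547 = 0.06596 m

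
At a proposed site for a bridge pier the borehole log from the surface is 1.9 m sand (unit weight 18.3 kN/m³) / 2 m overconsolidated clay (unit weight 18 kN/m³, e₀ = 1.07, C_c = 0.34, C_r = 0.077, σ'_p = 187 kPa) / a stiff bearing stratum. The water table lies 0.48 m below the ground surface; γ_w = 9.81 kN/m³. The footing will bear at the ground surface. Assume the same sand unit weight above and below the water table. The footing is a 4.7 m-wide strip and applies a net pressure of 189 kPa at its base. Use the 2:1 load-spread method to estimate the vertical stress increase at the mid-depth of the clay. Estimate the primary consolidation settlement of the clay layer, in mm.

Mid-depth of clay below the ground surface: z = 1.9 + 2/2 = 2.9 m.
Total vertical stress at mid-clay: σ_v = 18.3×1.9 + 18×1 = 52.77 kPa.
Pore pressure: u = 9.81×(2.9 − 0.48) = 23.74 kPa.
Initial effective stress: σ'_0 = σ_v − u = 52.77 − 23.74 = 29.03 kPa.
Stress increase at mid-clay by the 2:1 spreading method:
Δσ = qB/(B+z) = 189×4.7/(4.7+2.9) = 116.88 kPa
Final effective stress: σ'_f = 29.03 + 116.88 = 145.91 kPa.
σ'_f = 145.91 ≤ σ'_p = 187 kPa, so the clay remains overconsolidated and only the recompression index applies:
S_c = C_r·H/(1+e₀)·log₁₀(σ'_f/σ'_0) = 0.077×2/2.07×log₁₀(145.91/29.03)
    = 0.074396 × 0.70124 = 0.05217 m

S_c ≈ 52.2 mm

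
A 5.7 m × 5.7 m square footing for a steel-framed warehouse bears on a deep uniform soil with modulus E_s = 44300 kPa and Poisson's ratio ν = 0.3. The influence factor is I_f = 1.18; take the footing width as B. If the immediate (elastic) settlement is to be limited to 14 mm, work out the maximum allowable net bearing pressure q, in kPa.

q ≈ 101 kPa

S_e = q·B·(1−ν²)/E_s · I_f  ⇒  q = S_e·E_s / (B·(1−ν²)·I_f).
q = 0.014 × 44300 / (5.7 × 0.91 × 1.18) = 101.3 kPa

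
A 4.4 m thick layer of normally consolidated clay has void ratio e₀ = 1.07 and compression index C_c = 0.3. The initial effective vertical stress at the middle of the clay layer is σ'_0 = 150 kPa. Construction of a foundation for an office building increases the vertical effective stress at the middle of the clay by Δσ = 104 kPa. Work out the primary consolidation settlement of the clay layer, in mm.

S_c ≈ 146 mm

Final effective stress: σ'_f = σ'_0 + Δσ = 150 + 104 = 254 kPa.
Normally consolidated clay, so the full stress increment lies on the virgin compression line:
S_c = C_c·H/(1+e₀)·log₁₀(σ'_f/σ'_0) = 0.3×4.4/(1+1.07)×log₁₀(254/150)
    = 0.63768 × 0.22874 = 0.1459 m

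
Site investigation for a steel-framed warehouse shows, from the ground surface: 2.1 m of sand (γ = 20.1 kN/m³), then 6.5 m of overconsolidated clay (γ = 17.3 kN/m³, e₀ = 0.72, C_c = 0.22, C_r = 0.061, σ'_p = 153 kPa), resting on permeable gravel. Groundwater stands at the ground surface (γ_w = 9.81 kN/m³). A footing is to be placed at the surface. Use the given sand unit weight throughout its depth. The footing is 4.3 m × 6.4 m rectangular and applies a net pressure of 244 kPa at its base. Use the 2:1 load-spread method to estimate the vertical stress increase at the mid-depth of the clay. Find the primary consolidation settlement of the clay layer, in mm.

S_c ≈ 82.9 mm

Mid-depth of clay below the ground surface: z = 2.1 + 6.5/2 = 5.35 m.
Total vertical stress at mid-clay: σ_v = 20.1×2.1 + 17.3×3.25 = 98.435 kPa.
Pore pressure: u = 9.81×(5.35 − 0) = 52.483 kPa.
Initial effective stress: σ'_0 = σ_v − u = 98.435 − 52.483 = 45.952 kPa.
Stress increase at mid-clay by the 2:1 spreading method:
Δσ = qBL/((B+z)(L+z)) = 244×4.3×6.4/((4.3+5.35)(6.4+5.35)) = 59.221 kPa
Final effective stress: σ'_f = 45.952 + 59.221 = 105.17 kPa.
σ'_f = 105.17 ≤ σ'_p = 153 kPa, so the clay remains overconsolidated and only the recompression index applies:
S_c = C_r·H/(1+e₀)·log₁₀(σ'_f/σ'_0) = 0.061×6.5/1.72×log₁₀(105.17/45.952)
    = 0.23053 × 0.35959 = 0.08289 m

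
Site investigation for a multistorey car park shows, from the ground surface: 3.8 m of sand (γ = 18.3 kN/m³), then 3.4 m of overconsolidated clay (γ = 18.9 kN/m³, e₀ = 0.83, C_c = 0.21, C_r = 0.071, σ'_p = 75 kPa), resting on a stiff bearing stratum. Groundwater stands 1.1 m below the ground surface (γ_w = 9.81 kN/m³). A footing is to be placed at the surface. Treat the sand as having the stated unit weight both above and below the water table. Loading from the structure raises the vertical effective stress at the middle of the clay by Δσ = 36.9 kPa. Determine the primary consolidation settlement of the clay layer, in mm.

S_c ≈ 55 mm

Mid-depth of clay below the ground surface: z = 3.8 + 3.4/2 = 5.5 m.
Total vertical stress at mid-clay: σ_v = 18.3×3.8 + 18.9×1.7 = 101.67 kPa.
Pore pressure: u = 9.81×(5.5 − 1.1) = 43.164 kPa.
Initial effective stress: σ'_0 = σ_v − u = 101.67 − 43.164 = 58.506 kPa.
Final effective stress: σ'_f = 58.506 + 36.9 = 95.406 kPa.
σ'_f = 95.406 > σ'_p = 75 kPa, so the stress path crosses the preconsolidation pressure — recompression up to σ'_p, then virgin compression beyond:
S_c = H/(1+e₀)·[C_r·log₁₀(σ'_p/σ'_0) + C_c·log₁₀(σ'_f/σ'_p)]
    = 3.4/1.83 × [0.071×log₁₀(75/58.506) + 0.21×log₁₀(95.406/75)]
    = 1.8579 × [0.0076581 + 0.021948] = 0.05501 m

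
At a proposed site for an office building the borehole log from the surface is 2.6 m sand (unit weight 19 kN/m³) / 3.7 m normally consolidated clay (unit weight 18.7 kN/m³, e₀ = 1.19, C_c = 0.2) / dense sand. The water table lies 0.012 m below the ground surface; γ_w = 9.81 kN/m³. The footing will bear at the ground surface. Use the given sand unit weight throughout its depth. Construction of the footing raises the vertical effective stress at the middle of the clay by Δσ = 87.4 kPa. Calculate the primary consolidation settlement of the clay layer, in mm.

S_c ≈ 169 mm

Mid-depth of clay below the ground surface: z = 2.6 + 3.7/2 = 4.45 m.
Total vertical stress at mid-clay: σ_v = 19×2.6 + 18.7×1.85 = 83.995 kPa.
Pore pressure: u = 9.81×(4.45 − 0.012) = 43.537 kPa.
Initial effective stress: σ'_0 = σ_v − u = 83.995 − 43.537 = 40.458 kPa.
Final effective stress: σ'_f = σ'_0 + Δσ = 40.458 + 87.4 = 127.86 kPa.
Normally consolidated clay, so the full stress increment lies on the virgin compression line:
S_c = C_c·H/(1+e₀)·log₁₀(σ'_f/σ'_0) = 0.2×3.7/(1+1.19)×log₁₀(127.86/40.458)
    = 0.3379 × 0.49973 = 0.1689 m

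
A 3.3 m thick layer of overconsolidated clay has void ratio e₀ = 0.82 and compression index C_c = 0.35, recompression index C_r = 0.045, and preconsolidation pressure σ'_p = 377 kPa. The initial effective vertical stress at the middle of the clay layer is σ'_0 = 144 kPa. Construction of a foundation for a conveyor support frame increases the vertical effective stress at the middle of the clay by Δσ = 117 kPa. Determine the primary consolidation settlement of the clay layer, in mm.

S_c ≈ 21.1 mm

Final effective stress: σ'_f = 144 + 117 = 261 kPa.
σ'_f = 261 ≤ σ'_p = 377 kPa, so the clay remains overconsolidated and only the recompression index applies:
S_c = C_r·H/(1+e₀)·log₁₀(σ'_f/σ'_0) = 0.045×3.3/1.82×log₁₀(261/144)
    = 0.081594 × 0.25828 = 0.02107 m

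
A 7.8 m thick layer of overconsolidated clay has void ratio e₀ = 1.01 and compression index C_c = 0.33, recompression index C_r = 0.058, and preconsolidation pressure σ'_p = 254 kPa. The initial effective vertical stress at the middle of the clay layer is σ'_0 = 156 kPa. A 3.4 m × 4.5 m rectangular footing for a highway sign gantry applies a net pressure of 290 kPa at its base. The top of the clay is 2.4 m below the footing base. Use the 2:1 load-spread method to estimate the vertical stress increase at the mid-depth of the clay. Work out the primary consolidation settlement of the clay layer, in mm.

S_c ≈ 23.5 mm

Mid-depth of clay below the footing base: z = 2.4 + 7.8/2 = 6.3 m.
Stress increase at mid-clay by the 2:1 spreading method:
Δσ = qBL/((B+z)(L+z)) = 290×3.4×4.5/((3.4+6.3)(4.5+6.3)) = 42.354 kPa
Final effective stress: σ'_f = 156 + 42.354 = 198.35 kPa.
σ'_f = 198.35 ≤ σ'_p = 254 kPa, so the clay remains overconsolidated and only the recompression index applies:
S_c = C_r·H/(1+e₀)·log₁₀(σ'_f/σ'_0) = 0.058×7.8/2.01×log₁₀(198.35/156)
    = 0.22507 × 0.10431 = 0.02348 m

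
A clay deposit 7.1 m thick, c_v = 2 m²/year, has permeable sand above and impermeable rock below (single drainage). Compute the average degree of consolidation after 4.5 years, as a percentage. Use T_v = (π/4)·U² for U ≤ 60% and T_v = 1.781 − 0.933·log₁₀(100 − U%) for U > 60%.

Drainage path length: H_d = H = 7.1 m (single drainage).
T_v = c_v·t/H_d² = 2×4.5/7.1² = 0.17854.
T_v = 0.17854 corresponds to the U ≤ 60% branch:
U = √(4T_v/π) = 0.4768

U ≈ 47.7 %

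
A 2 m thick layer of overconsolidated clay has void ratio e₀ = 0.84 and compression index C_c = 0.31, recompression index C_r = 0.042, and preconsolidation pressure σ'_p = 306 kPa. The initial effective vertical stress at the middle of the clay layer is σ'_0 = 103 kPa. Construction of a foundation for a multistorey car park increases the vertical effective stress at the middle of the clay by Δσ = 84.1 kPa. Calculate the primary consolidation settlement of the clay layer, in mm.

Final effective stress: σ'_f = 103 + 84.1 = 187.1 kPa.
σ'_f = 187.1 ≤ σ'_p = 306 kPa, so the clay remains overconsolidated and only the recompression index applies:
S_c = C_r·H/(1+e₀)·log₁₀(σ'_f/σ'_0) = 0.042×2/1.84×log₁₀(187.1/103)
    = 0.045654 × 0.25924 = 0.01184 m

S_c ≈ 11.8 mm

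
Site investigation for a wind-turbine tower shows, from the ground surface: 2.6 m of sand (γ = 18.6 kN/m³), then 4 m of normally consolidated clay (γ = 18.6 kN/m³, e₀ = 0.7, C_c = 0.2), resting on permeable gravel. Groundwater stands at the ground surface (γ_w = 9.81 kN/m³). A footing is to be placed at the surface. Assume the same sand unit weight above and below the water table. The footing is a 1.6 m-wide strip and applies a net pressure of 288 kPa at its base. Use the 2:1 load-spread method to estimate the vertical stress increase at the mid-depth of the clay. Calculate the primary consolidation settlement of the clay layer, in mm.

Mid-depth of clay below the ground surface: z = 2.6 + 4/2 = 4.6 m.
Total vertical stress at mid-clay: σ_v = 18.6×2.6 + 18.6×2 = 85.56 kPa.
Pore pressure: u = 9.81×(4.6 − 0) = 45.126 kPa.
Initial effective stress: σ'_0 = σ_v − u = 85.56 − 45.126 = 40.434 kPa.
Stress increase at mid-clay by the 2:1 spreading method:
Δσ = qB/(B+z) = 288×1.6/(1.6+4.6) = 74.323 kPa
Final effective stress: σ'_f = σ'_0 + Δσ = 40.434 + 74.323 = 114.76 kPa.
Normally consolidated clay, so the full stress increment lies on the virgin compression line:
S_c = C_c·H/(1+e₀)·log₁₀(σ'_f/σ'_0) = 0.2×4/(1+0.7)×log₁₀(114.76/40.434)
    = 0.47059 × 0.45304 = 0.2132 m

S_c ≈ 213 mm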